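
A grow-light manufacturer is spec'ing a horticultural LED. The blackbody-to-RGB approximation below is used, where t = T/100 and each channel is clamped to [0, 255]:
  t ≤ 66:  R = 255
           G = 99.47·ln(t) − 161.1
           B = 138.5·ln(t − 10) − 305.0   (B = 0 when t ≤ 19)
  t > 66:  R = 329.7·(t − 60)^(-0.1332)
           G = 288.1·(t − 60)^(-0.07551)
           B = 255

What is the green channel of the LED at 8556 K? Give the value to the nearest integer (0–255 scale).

t = 8556/100 = 85.56; the t > 66 branch applies.
G = 288.1·(85.56 − 60)^(-0.07551) = 288.1·25.56^(-0.07551) = 288.1·0.78292 = 225.558.
Rounded: 226.

226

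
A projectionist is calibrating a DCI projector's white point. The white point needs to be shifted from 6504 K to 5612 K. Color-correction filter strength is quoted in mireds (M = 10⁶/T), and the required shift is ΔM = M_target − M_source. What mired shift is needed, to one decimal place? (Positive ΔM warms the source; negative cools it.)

+24.4 mireds

M_source = 10⁶/6504 = 153.752; M_target = 10⁶/5612 = 178.190.
ΔM = 178.190 − 153.752 = 24.438 → +24.4 mireds, a warming shift.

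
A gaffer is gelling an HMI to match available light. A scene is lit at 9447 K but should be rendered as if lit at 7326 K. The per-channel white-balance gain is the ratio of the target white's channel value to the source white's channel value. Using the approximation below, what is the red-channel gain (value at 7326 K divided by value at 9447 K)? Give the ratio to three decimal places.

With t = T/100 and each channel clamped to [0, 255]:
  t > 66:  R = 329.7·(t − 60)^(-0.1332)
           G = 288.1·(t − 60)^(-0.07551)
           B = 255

At 9447 K (t = 94.47):
  R = 329.7·(94.47 − 60)^(-0.1332) = 329.7·34.47^(-0.1332) = 329.7·0.62404 = 205.746.
At 7326 K (t = 73.26):
  R = 329.7·(73.26 − 60)^(-0.1332) = 329.7·13.26^(-0.1332) = 329.7·0.70872 = 233.666.
Gain = 233.666 / 205.746 = 1.1357 → 1.136.

1.136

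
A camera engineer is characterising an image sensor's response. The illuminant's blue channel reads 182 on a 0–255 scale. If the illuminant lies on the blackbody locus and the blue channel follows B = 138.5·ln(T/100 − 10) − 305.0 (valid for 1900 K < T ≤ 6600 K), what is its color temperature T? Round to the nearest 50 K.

ln(t − 10) = (182 + 305.0) / 138.5 = 3.5162.
t − 10 = e^3.5162 = 33.658, so t = 43.658.
T = 100·t = 4366 K → 4350 K to the nearest 50 K.

4350 K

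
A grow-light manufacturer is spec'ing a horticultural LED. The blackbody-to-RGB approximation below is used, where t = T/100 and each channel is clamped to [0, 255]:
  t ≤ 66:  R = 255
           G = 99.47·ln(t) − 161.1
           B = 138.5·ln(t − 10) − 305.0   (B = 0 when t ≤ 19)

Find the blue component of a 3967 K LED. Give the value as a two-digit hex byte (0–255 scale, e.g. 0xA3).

t = 3967/100 = 39.67; the t ≤ 66 branch applies.
B = 138.5·ln(39.67 − 10) − 305.0 = 138.5·ln 29.67 − 305.0 = 138.5·3.3901 − 305.0 = 164.534.
Rounded: 165; in hex, 0xA5.

0xA5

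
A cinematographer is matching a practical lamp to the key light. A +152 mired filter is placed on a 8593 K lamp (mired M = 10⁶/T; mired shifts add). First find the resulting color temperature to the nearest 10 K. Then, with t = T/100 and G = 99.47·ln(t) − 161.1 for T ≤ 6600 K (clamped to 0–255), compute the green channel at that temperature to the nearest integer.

M_in = 10⁶/8593 = 116.37; M_out = 116.37 + (+152) = 268.37.
T_out = 10⁶/268.37 = 3726.1 K → 3730 K; t = 37.3.
G = 99.47·ln 37.3 − 161.1 = 99.47·3.6190 − 161.1 = 198.881.
Rounded: 199.

199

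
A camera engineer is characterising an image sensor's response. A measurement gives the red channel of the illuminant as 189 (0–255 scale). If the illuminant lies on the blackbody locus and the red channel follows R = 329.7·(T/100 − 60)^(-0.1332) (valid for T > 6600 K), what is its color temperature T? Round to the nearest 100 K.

12500 K

(t − 60)^(-0.1332) = 189/329.7 = 0.57325.
t − 60 = 0.57325^(1/-0.1332) = 0.57325^(-7.508) = 65.199, so t = 125.199.
T = 100·t = 12520 K → 12500 K to the nearest 100 K.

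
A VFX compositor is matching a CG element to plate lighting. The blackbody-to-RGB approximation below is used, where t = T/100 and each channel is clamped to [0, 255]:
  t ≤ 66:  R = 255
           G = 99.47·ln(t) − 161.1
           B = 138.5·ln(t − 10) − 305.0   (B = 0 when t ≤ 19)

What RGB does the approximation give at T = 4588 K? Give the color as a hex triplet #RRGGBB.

#FFDBBF

t = 4588/100 = 45.88; the t ≤ 66 branch applies.
R = 255 by definition for t ≤ 66.
G = 99.47·ln 45.88 − 161.1 = 99.47·3.8260 − 161.1 = 219.475.
B = 138.5·ln(45.88 − 10) − 305.0 = 138.5·ln 35.88 − 305.0 = 138.5·3.5802 − 305.0 = 190.855.
Rounded: (255, 219, 191).
In hex: #FFDBBF.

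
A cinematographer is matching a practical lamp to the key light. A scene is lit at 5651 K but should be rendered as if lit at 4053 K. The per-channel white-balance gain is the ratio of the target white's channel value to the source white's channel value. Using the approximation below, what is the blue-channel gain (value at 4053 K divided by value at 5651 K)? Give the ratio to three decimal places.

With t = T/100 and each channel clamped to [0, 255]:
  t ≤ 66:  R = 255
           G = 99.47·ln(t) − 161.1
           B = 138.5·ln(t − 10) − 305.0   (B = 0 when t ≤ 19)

At 5651 K (t = 56.51):
  B = 138.5·ln(56.51 − 10) − 305.0 = 138.5·ln 46.51 − 305.0 = 138.5·3.8397 − 305.0 = 226.794.
At 4053 K (t = 40.53):
  B = 138.5·ln(40.53 − 10) − 305.0 = 138.5·ln 30.53 − 305.0 = 138.5·3.4187 − 305.0 = 168.491.
Gain = 168.491 / 226.794 = 0.7429 → 0.743.

0.743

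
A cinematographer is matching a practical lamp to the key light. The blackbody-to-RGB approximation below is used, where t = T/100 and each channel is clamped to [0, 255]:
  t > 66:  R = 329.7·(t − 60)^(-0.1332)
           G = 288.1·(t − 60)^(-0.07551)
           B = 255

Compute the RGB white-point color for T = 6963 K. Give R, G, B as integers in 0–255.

R=244, G=243, B=255

t = 6963/100 = 69.63; the t > 66 branch applies.
R = 329.7·(69.63 − 60)^(-0.1332) = 329.7·9.63^(-0.1332) = 329.7·0.73957 = 243.837.
G = 288.1·(69.63 − 60)^(-0.07551) = 288.1·9.63^(-0.07551) = 288.1·0.84280 = 242.812.
B = 255 by definition for t > 66.
Rounded: (244, 243, 255).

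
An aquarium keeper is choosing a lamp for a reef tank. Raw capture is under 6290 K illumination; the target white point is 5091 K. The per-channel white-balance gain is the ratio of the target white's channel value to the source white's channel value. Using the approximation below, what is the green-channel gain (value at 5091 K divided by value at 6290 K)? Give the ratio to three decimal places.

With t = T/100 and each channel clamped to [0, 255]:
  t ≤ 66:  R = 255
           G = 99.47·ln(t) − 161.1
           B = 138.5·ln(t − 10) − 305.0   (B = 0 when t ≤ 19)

At 6290 K (t = 62.9):
  G = 99.47·ln 62.9 − 161.1 = 99.47·4.1415 − 161.1 = 250.860.
At 5091 K (t = 50.91):
  G = 99.47·ln 50.91 − 161.1 = 99.47·3.9301 − 161.1 = 229.823.
Gain = 229.823 / 250.860 = 0.9161 → 0.916.

0.916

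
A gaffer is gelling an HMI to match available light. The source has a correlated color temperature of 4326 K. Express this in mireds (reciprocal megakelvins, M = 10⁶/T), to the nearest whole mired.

M = 10⁶ / 4326 = 231.160 → 231 mireds.

231 mireds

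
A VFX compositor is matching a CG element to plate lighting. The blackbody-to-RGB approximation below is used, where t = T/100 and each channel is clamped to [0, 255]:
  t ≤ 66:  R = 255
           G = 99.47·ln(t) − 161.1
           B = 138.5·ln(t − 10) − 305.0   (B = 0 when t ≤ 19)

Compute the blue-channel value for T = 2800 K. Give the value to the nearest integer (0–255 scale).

t = 2800/100 = 28; the t ≤ 66 branch applies.
B = 138.5·ln(28 − 10) − 305.0 = 138.5·ln 18 − 305.0 = 138.5·2.8904 − 305.0 = 95.316.
Rounded: 95.

95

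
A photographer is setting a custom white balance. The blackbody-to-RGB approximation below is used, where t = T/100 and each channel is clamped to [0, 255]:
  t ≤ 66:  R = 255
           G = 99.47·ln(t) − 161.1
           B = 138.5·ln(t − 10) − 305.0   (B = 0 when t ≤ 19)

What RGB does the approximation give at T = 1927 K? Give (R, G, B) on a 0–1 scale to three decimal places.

(1.000, 0.522, 0.013)

t = 1927/100 = 19.27; the t ≤ 66 branch applies.
R = 255 by definition for t ≤ 66.
G = 99.47·ln 19.27 − 161.1 = 99.47·2.9585 − 161.1 = 133.187.
B = 138.5·ln(19.27 − 10) − 305.0 = 138.5·ln 9.27 − 305.0 = 138.5·2.2268 − 305.0 = 3.409.
Dividing each by 255: (1.0000, 0.5223, 0.0134) → (1.000, 0.522, 0.013).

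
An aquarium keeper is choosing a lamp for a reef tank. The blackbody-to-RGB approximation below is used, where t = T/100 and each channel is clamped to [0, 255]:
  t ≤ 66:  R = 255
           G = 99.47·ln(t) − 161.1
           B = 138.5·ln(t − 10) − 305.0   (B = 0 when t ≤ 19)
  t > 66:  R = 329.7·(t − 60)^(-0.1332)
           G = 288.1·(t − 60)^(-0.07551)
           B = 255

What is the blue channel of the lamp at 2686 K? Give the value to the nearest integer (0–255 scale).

86

t = 2686/100 = 26.86; the t ≤ 66 branch applies.
B = 138.5·ln(26.86 − 10) − 305.0 = 138.5·ln 16.86 − 305.0 = 138.5·2.8249 − 305.0 = 86.255.
Rounded: 86.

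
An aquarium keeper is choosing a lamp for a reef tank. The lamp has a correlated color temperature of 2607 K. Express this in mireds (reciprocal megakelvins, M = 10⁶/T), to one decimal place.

383.6 mireds

M = 10⁶ / 2607 = 383.583 → 383.6 mireds.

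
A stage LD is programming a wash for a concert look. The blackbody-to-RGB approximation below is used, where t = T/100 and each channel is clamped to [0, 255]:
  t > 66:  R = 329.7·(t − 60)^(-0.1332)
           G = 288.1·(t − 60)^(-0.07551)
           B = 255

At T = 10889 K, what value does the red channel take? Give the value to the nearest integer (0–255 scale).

196

t = 10889/100 = 108.89; the t > 66 branch applies.
R = 329.7·(108.89 − 60)^(-0.1332) = 329.7·48.89^(-0.1332) = 329.7·0.59566 = 196.388.
Rounded: 196.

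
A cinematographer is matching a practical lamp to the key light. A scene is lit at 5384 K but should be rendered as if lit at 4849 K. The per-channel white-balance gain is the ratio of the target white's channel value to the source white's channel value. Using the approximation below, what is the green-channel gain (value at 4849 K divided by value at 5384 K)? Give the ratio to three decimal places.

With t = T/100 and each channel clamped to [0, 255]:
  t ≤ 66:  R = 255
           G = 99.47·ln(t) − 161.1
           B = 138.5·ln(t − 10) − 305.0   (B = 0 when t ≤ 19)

0.956

At 5384 K (t = 53.84):
  G = 99.47·ln 53.84 − 161.1 = 99.47·3.9860 − 161.1 = 235.389.
At 4849 K (t = 48.49):
  G = 99.47·ln 48.49 − 161.1 = 99.47·3.8814 − 161.1 = 224.979.
Gain = 224.979 / 235.389 = 0.9558 → 0.956.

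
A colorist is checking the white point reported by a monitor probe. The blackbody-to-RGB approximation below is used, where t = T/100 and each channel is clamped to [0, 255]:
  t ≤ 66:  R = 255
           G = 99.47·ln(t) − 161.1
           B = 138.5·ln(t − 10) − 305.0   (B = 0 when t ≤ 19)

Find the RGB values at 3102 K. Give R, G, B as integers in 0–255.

R=255, G=181, B=117

t = 3102/100 = 31.02; the t ≤ 66 branch applies.
R = 255 by definition for t ≤ 66.
G = 99.47·ln 31.02 − 161.1 = 99.47·3.4346 − 161.1 = 180.543.
B = 138.5·ln(31.02 − 10) − 305.0 = 138.5·ln 21.02 − 305.0 = 138.5·3.0455 − 305.0 = 116.798.
Rounded: (255, 181, 117).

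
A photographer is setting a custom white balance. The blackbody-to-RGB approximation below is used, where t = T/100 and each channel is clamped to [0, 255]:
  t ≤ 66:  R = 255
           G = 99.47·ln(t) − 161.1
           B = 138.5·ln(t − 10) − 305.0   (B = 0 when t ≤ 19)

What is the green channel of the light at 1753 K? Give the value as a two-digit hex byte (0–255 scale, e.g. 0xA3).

0x7C

t = 1753/100 = 17.53; the t ≤ 66 branch applies.
G = 99.47·ln 17.53 − 161.1 = 99.47·2.8639 − 161.1 = 123.773.
Rounded: 124; in hex, 0x7C.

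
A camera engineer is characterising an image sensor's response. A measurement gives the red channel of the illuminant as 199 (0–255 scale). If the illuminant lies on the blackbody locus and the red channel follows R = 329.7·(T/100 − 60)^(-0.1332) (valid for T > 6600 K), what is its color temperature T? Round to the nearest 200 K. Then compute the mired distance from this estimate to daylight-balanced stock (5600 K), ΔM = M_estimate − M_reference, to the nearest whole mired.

-82 mireds

(t − 60)^(-0.1332) = 199/329.7 = 0.60358.
t − 60 = 0.60358^(1/-0.1332) = 0.60358^(-7.508) = 44.273, so t = 104.273.
T = 100·t = 10427 K → 10400 K to the nearest 200 K.
M_estimate = 10⁶/10400 = 96.15; M_reference = 10⁶/5600 = 178.57.
ΔM = 96.15 − 178.57 = -82.42 → -82 mireds.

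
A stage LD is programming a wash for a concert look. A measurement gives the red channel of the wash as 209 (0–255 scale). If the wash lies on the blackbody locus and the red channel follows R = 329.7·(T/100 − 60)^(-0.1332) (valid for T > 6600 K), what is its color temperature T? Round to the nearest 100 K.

(t − 60)^(-0.1332) = 209/329.7 = 0.63391.
t − 60 = 0.63391^(1/-0.1332) = 0.63391^(-7.508) = 30.639, so t = 90.639.
T = 100·t = 9064 K → 9100 K to the nearest 100 K.

9100 K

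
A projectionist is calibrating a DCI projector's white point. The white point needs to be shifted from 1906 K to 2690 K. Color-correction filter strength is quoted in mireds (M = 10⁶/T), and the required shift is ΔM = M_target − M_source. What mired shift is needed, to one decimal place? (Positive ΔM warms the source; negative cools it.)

M_source = 10⁶/1906 = 524.659; M_target = 10⁶/2690 = 371.747.
ΔM = 371.747 − 524.659 = -152.912 → -152.9 mireds, a cooling shift.

-152.9 mireds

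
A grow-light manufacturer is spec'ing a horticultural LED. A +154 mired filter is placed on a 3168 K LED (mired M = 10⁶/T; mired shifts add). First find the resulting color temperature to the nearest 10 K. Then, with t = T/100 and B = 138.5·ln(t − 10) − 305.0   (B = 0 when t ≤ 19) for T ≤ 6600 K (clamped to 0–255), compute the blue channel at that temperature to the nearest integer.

31

M_in = 10⁶/3168 = 315.66; M_out = 315.66 + (+154) = 469.66.
T_out = 10⁶/469.66 = 2129.2 K → 2130 K; t = 21.3.
B = 138.5·ln(21.3 − 10) − 305.0 = 138.5·ln 11.3 − 305.0 = 138.5·2.4248 − 305.0 = 30.835.
Rounded: 31.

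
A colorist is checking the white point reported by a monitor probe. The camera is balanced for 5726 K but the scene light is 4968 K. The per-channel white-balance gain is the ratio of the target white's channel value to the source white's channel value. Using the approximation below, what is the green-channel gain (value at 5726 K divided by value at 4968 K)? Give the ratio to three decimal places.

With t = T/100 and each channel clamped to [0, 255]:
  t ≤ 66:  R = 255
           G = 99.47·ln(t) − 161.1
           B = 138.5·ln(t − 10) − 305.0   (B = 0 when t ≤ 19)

1.062

At 4968 K (t = 49.68):
  G = 99.47·ln 49.68 − 161.1 = 99.47·3.9056 − 161.1 = 227.390.
At 5726 K (t = 57.26):
  G = 99.47·ln 57.26 − 161.1 = 99.47·4.0476 − 161.1 = 241.515.
Gain = 241.515 / 227.390 = 1.0621 → 1.062.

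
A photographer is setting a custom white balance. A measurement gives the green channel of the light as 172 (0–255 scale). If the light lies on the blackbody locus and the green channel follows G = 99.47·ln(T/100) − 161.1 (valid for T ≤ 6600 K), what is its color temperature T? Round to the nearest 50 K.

2850 K

ln t = (172 + 161.1) / 99.47 = 3.3487.
t = e^3.3487 = 28.467.
T = 100·t = 2847 K → 2850 K to the nearest 50 K.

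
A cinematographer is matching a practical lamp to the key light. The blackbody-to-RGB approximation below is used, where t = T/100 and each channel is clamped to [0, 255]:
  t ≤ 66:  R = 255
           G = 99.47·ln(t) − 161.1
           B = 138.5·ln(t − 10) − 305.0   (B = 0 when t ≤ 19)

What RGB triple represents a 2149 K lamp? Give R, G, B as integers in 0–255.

t = 2149/100 = 21.49; the t ≤ 66 branch applies.
R = 255 by definition for t ≤ 66.
G = 99.47·ln 21.49 − 161.1 = 99.47·3.0676 − 161.1 = 144.033.
B = 138.5·ln(21.49 − 10) − 305.0 = 138.5·ln 11.49 − 305.0 = 138.5·2.4415 − 305.0 = 33.145.
Rounded: (255, 144, 33).

R=255, G=144, B=33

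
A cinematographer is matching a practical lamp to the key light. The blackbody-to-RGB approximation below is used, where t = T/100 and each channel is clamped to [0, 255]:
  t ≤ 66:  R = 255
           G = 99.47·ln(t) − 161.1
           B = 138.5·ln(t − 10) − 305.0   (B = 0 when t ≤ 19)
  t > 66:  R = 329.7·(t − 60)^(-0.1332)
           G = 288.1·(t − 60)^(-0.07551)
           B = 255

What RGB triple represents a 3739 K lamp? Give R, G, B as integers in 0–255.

t = 3739/100 = 37.39; the t ≤ 66 branch applies.
R = 255 by definition for t ≤ 66.
G = 99.47·ln 37.39 − 161.1 = 99.47·3.6214 − 161.1 = 199.121.
B = 138.5·ln(37.39 − 10) − 305.0 = 138.5·ln 27.39 − 305.0 = 138.5·3.3102 − 305.0 = 153.460.
Rounded: (255, 199, 153).

R=255, G=199, B=153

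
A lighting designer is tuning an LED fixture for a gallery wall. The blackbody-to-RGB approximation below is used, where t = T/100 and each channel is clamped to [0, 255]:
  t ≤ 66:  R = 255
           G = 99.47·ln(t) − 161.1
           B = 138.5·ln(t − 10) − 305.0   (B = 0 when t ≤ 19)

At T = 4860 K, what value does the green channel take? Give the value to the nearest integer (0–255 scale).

225

t = 4860/100 = 48.6; the t ≤ 66 branch applies.
G = 99.47·ln 48.6 − 161.1 = 99.47·3.8836 − 161.1 = 225.204.
Rounded: 225.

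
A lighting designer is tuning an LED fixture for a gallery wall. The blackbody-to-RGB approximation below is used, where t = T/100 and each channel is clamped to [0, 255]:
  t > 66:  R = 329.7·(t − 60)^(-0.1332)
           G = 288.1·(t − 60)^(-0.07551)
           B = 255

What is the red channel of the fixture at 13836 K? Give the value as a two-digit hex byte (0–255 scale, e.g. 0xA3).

0xB8

t = 13836/100 = 138.36; the t > 66 branch applies.
R = 329.7·(138.36 − 60)^(-0.1332) = 329.7·78.36^(-0.1332) = 329.7·0.55938 = 184.427.
Rounded: 184; in hex, 0xB8.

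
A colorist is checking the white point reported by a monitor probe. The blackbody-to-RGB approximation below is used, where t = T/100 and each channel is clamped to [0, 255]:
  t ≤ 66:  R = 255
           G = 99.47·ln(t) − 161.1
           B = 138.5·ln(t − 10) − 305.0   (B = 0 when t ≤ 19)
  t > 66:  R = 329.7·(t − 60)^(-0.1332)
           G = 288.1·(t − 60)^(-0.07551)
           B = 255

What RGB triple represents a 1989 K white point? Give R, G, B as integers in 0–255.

R=255, G=136, B=12

t = 1989/100 = 19.89; the t ≤ 66 branch applies.
R = 255 by definition for t ≤ 66.
G = 99.47·ln 19.89 − 161.1 = 99.47·2.9902 − 161.1 = 136.337.
B = 138.5·ln(19.89 − 10) − 305.0 = 138.5·ln 9.89 − 305.0 = 138.5·2.2915 − 305.0 = 12.376.
Rounded: (255, 136, 12).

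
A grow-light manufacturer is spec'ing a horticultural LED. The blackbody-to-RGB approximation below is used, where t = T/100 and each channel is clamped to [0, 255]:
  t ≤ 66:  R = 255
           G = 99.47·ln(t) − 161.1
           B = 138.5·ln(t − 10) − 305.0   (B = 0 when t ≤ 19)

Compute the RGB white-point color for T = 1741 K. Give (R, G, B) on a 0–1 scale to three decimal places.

t = 1741/100 = 17.41; the t ≤ 66 branch applies.
R = 255 by definition for t ≤ 66.
G = 99.47·ln 17.41 − 161.1 = 99.47·2.8570 − 161.1 = 123.090.
t = 17.41 ≤ 19, so B = 0.
Dividing each by 255: (1.0000, 0.4827, 0.0000) → (1.000, 0.483, 0.000).

(1.000, 0.483, 0.000)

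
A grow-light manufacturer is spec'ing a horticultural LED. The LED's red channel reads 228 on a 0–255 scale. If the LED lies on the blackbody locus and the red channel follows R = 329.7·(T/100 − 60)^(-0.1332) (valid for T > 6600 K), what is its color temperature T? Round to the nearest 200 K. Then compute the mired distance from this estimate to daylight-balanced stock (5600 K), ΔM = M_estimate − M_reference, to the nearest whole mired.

(t − 60)^(-0.1332) = 228/329.7 = 0.69154.
t − 60 = 0.69154^(1/-0.1332) = 0.69154^(-7.508) = 15.943, so t = 75.943.
T = 100·t = 7594 K → 7600 K to the nearest 200 K.
M_estimate = 10⁶/7600 = 131.58; M_reference = 10⁶/5600 = 178.57.
ΔM = 131.58 − 178.57 = -46.99 → -47 mireds.

-47 mireds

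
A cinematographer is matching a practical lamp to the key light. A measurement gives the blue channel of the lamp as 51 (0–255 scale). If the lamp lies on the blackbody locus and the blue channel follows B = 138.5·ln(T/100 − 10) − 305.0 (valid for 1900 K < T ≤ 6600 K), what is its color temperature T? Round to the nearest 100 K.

2300 K

ln(t − 10) = (51 + 305.0) / 138.5 = 2.5704.
t − 10 = e^2.5704 = 13.071, so t = 23.071.
T = 100·t = 2307 K → 2300 K to the nearest 100 K.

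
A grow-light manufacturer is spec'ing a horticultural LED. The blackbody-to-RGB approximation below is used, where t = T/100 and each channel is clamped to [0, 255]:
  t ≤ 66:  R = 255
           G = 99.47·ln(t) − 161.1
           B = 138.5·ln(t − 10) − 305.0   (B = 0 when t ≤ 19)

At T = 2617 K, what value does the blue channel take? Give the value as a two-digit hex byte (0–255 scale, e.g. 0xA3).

0x50

t = 2617/100 = 26.17; the t ≤ 66 branch applies.
B = 138.5·ln(26.17 − 10) − 305.0 = 138.5·ln 16.17 − 305.0 = 138.5·2.7832 − 305.0 = 80.467.
Rounded: 80; in hex, 0x50.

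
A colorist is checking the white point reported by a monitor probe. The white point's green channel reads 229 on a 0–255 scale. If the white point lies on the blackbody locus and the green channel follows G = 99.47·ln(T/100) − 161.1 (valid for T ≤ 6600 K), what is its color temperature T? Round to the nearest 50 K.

ln t = (229 + 161.1) / 99.47 = 3.9218.
t = e^3.9218 = 50.491.
T = 100·t = 5049 K → 5050 K to the nearest 50 K.

5050 K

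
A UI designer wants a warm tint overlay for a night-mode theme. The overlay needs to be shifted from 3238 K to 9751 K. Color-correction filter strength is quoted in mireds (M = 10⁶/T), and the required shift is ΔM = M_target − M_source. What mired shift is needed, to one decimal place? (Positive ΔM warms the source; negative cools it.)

M_source = 10⁶/3238 = 308.833; M_target = 10⁶/9751 = 102.554.
ΔM = 102.554 − 308.833 = -206.279 → -206.3 mireds, a cooling shift.

-206.3 mireds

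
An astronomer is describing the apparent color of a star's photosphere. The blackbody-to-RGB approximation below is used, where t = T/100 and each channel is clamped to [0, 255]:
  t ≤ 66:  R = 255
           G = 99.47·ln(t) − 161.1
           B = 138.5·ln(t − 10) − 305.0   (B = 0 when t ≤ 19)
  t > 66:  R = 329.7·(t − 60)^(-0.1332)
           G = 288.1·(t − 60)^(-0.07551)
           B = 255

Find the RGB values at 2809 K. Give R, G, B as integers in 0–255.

R=255, G=171, B=96

t = 2809/100 = 28.09; the t ≤ 66 branch applies.
R = 255 by definition for t ≤ 66.
G = 99.47·ln 28.09 − 161.1 = 99.47·3.3354 − 161.1 = 170.674.
B = 138.5·ln(28.09 − 10) − 305.0 = 138.5·ln 18.09 − 305.0 = 138.5·2.8954 − 305.0 = 96.007.
Rounded: (255, 171, 96).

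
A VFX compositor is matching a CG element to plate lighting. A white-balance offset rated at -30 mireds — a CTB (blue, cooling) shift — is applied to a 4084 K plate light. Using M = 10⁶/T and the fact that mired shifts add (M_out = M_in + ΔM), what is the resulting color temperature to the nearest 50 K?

M_in = 10⁶/4084 = 244.86 mireds.
M_out = 244.86 + (-30) = 214.86 mireds.
T_out = 10⁶/214.86 = 4654.2 K → 4650 K.

4650 K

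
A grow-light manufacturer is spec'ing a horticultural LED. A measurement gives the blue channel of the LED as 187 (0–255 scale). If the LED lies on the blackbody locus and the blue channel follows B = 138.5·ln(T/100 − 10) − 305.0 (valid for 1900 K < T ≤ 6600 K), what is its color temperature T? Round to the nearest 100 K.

4500 K

ln(t − 10) = (187 + 305.0) / 138.5 = 3.5523.
t − 10 = e^3.5523 = 34.895, so t = 44.895.
T = 100·t = 4490 K → 4500 K to the nearest 100 K.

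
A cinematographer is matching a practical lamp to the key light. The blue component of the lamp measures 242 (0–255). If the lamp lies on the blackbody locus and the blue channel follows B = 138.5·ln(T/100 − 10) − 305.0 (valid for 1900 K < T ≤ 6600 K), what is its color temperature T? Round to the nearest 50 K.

6200 K

ln(t − 10) = (242 + 305.0) / 138.5 = 3.9495.
t − 10 = e^3.9495 = 51.907, so t = 61.907.
T = 100·t = 6191 K → 6200 K to the nearest 50 K.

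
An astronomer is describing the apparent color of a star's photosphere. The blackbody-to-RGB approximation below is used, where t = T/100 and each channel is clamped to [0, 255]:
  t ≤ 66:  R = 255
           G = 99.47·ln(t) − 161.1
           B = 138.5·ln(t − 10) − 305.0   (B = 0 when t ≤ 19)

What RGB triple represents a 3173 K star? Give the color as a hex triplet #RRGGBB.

#FFB779

t = 3173/100 = 31.73; the t ≤ 66 branch applies.
R = 255 by definition for t ≤ 66.
G = 99.47·ln 31.73 − 161.1 = 99.47·3.4573 − 161.1 = 182.794.
B = 138.5·ln(31.73 − 10) − 305.0 = 138.5·ln 21.73 − 305.0 = 138.5·3.0787 − 305.0 = 121.399.
Rounded: (255, 183, 121).
In hex: #FFB779.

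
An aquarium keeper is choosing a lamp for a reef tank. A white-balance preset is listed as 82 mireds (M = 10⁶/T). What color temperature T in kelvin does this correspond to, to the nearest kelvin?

12195 K

T = 10⁶ / 82 = 12195.12 K → 12195 K.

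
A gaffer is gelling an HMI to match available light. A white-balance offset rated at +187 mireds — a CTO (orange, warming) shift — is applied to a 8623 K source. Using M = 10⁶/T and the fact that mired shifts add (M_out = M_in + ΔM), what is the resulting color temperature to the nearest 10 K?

M_in = 10⁶/8623 = 115.97 mireds.
M_out = 115.97 + (+187) = 302.97 mireds.
T_out = 10⁶/302.97 = 3300.7 K → 3300 K.

3300 K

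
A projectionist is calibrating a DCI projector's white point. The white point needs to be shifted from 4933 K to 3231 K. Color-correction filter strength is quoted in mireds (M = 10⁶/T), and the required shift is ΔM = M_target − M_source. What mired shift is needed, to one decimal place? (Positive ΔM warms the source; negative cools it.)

+106.8 mireds

M_source = 10⁶/4933 = 202.716; M_target = 10⁶/3231 = 309.502.
ΔM = 309.502 − 202.716 = 106.785 → +106.8 mireds, a warming shift.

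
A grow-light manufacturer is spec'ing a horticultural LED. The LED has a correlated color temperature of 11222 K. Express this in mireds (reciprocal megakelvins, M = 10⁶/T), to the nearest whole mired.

M = 10⁶ / 11222 = 89.111 → 89 mireds.

89 mireds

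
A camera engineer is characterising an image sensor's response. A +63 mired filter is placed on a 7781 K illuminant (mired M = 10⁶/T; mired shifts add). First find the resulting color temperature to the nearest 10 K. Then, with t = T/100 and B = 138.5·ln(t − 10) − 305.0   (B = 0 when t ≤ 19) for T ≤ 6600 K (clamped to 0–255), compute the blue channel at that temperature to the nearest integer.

M_in = 10⁶/7781 = 128.52; M_out = 128.52 + (+63) = 191.52.
T_out = 10⁶/191.52 = 5221.4 K → 5220 K; t = 52.2.
B = 138.5·ln(52.2 − 10) − 305.0 = 138.5·ln 42.2 − 305.0 = 138.5·3.7424 − 305.0 = 213.325.
Rounded: 213.

213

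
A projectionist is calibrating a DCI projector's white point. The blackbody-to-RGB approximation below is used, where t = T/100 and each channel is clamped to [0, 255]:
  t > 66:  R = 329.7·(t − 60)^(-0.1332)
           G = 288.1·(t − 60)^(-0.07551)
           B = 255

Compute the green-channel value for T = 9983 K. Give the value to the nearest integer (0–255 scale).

218

t = 9983/100 = 99.83; the t > 66 branch applies.
G = 288.1·(99.83 − 60)^(-0.07551) = 288.1·39.83^(-0.07551) = 288.1·0.75713 = 218.128.
Rounded: 218.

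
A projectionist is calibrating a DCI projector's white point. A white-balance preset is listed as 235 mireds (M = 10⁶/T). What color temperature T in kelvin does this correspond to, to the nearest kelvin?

4255 K

T = 10⁶ / 235 = 4255.32 K → 4255 K.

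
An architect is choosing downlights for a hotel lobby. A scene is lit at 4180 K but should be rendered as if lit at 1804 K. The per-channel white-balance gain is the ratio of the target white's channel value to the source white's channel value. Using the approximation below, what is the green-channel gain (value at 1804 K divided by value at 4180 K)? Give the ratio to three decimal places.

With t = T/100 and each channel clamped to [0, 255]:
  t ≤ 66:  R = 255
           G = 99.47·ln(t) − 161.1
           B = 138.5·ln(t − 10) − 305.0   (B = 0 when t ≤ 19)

At 4180 K (t = 41.8):
  G = 99.47·ln 41.8 − 161.1 = 99.47·3.7329 − 161.1 = 210.211.
At 1804 K (t = 18.04):
  G = 99.47·ln 18.04 − 161.1 = 99.47·2.8926 − 161.1 = 126.626.
Gain = 126.626 / 210.211 = 0.6024 → 0.602.

0.602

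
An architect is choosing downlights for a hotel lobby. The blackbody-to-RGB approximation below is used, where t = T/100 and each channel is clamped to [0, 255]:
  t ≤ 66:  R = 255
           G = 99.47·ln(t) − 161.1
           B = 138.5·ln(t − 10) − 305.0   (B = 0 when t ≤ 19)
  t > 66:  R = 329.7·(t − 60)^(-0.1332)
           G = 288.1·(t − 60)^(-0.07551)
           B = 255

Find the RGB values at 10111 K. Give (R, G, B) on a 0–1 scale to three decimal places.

(0.788, 0.853, 1.000)

t = 10111/100 = 101.11; the t > 66 branch applies.
R = 329.7·(101.11 − 60)^(-0.1332) = 329.7·41.11^(-0.1332) = 329.7·0.60957 = 200.975.
G = 288.1·(101.11 − 60)^(-0.07551) = 288.1·41.11^(-0.07551) = 288.1·0.75532 = 217.608.
B = 255 by definition for t > 66.
Dividing each by 255: (0.7881, 0.8534, 1.0000) → (0.788, 0.853, 1.000).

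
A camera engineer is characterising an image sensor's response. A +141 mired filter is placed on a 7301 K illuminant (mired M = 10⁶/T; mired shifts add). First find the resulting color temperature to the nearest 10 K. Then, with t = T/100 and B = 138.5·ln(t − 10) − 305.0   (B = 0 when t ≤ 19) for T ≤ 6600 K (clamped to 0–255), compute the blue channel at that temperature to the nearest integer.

M_in = 10⁶/7301 = 136.97; M_out = 136.97 + (+141) = 277.97.
T_out = 10⁶/277.97 = 3597.5 K → 3600 K; t = 36.
B = 138.5·ln(36 − 10) − 305.0 = 138.5·ln 26 − 305.0 = 138.5·3.2581 − 305.0 = 146.246.
Rounded: 146.

146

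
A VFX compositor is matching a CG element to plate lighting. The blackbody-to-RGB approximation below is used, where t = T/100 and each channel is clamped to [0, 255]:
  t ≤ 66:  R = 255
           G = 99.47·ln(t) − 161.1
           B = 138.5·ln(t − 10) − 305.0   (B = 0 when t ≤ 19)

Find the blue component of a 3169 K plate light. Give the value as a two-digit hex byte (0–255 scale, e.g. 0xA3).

0x79

t = 3169/100 = 31.69; the t ≤ 66 branch applies.
B = 138.5·ln(31.69 − 10) − 305.0 = 138.5·ln 21.69 − 305.0 = 138.5·3.0769 − 305.0 = 121.144.
Rounded: 121; in hex, 0x79.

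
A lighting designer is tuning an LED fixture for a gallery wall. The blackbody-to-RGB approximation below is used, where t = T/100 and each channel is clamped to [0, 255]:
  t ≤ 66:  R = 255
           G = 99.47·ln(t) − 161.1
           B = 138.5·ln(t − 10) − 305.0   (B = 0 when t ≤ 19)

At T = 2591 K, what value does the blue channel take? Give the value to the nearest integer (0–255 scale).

t = 2591/100 = 25.91; the t ≤ 66 branch applies.
B = 138.5·ln(25.91 − 10) − 305.0 = 138.5·ln 15.91 − 305.0 = 138.5·2.7669 − 305.0 = 78.222.
Rounded: 78.

78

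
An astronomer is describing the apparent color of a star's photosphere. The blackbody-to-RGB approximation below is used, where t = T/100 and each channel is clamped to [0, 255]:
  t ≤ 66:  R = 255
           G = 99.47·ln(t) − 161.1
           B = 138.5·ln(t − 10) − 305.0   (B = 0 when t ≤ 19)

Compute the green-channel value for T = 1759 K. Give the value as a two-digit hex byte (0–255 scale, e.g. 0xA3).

t = 1759/100 = 17.59; the t ≤ 66 branch applies.
G = 99.47·ln 17.59 − 161.1 = 99.47·2.8673 − 161.1 = 124.113.
Rounded: 124; in hex, 0x7C.

0x7C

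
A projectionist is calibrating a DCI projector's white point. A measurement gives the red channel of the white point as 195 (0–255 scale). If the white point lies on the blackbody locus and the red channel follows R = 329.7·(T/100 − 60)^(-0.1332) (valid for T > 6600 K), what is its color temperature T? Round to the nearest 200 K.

(t − 60)^(-0.1332) = 195/329.7 = 0.59145.
t − 60 = 0.59145^(1/-0.1332) = 0.59145^(-7.508) = 51.564, so t = 111.564.
T = 100·t = 11156 K → 11200 K to the nearest 200 K.

11200 K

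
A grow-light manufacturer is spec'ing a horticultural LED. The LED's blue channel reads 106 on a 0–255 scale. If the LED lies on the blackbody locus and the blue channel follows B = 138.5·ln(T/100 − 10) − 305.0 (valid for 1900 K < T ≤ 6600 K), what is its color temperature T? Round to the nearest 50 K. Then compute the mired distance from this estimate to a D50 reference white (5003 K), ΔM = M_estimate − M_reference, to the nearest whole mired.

ln(t − 10) = (106 + 305.0) / 138.5 = 2.9675.
t − 10 = e^2.9675 = 19.443, so t = 29.443.
T = 100·t = 2944 K → 2950 K to the nearest 50 K.
M_estimate = 10⁶/2950 = 338.98; M_reference = 10⁶/5003 = 199.88.
ΔM = 338.98 − 199.88 = 139.10 → +139 mireds.

+139 mireds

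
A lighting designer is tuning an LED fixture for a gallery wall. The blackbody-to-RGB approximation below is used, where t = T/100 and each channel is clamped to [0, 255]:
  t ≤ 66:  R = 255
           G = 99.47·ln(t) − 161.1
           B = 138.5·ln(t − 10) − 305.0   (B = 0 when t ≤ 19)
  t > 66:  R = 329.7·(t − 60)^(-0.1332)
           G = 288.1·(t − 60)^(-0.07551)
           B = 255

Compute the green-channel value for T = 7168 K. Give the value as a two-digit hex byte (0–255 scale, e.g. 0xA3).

t = 7168/100 = 71.68; the t > 66 branch applies.
G = 288.1·(71.68 − 60)^(-0.07551) = 288.1·11.68^(-0.07551) = 288.1·0.83061 = 239.299.
Rounded: 239; in hex, 0xEF.

0xEF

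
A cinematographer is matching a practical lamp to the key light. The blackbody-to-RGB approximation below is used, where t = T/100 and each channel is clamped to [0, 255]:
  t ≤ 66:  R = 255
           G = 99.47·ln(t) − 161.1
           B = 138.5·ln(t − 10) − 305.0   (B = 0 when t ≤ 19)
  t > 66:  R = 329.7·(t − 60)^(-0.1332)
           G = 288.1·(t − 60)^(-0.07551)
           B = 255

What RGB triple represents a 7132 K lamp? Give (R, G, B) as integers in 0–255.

(239, 240, 255)

t = 7132/100 = 71.32; the t > 66 branch applies.
R = 329.7·(71.32 − 60)^(-0.1332) = 329.7·11.32^(-0.1332) = 329.7·0.72382 = 238.642.
G = 288.1·(71.32 − 60)^(-0.07551) = 288.1·11.32^(-0.07551) = 288.1·0.83258 = 239.865.
B = 255 by definition for t > 66.
Rounded: (239, 240, 255).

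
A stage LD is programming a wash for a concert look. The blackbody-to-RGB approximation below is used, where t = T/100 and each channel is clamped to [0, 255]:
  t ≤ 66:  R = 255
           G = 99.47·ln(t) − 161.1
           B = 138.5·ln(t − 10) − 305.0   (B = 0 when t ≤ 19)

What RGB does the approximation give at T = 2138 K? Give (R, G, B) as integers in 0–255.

(255, 144, 32)

t = 2138/100 = 21.38; the t ≤ 66 branch applies.
R = 255 by definition for t ≤ 66.
G = 99.47·ln 21.38 − 161.1 = 99.47·3.0625 − 161.1 = 143.522.
B = 138.5·ln(21.38 − 10) − 305.0 = 138.5·ln 11.38 − 305.0 = 138.5·2.4319 − 305.0 = 31.812.
Rounded: (255, 144, 32).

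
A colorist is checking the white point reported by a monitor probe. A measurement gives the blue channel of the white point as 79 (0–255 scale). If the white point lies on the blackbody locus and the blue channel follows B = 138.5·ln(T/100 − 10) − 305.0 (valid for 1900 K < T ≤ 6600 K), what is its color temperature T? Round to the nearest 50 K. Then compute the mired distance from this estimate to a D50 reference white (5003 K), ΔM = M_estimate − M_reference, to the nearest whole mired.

ln(t − 10) = (79 + 305.0) / 138.5 = 2.7726.
t − 10 = e^2.7726 = 16.000, so t = 26.000.
T = 100·t = 2600 K → 2600 K to the nearest 50 K.
M_estimate = 10⁶/2600 = 384.62; M_reference = 10⁶/5003 = 199.88.
ΔM = 384.62 − 199.88 = 184.74 → +185 mireds.

+185 mireds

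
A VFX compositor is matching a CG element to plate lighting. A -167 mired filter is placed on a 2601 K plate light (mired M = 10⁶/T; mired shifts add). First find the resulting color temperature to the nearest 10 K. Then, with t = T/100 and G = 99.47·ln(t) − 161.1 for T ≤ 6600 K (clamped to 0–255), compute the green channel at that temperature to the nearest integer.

M_in = 10⁶/2601 = 384.47; M_out = 384.47 + (-167) = 217.47.
T_out = 10⁶/217.47 = 4598.4 K → 4600 K; t = 46.
G = 99.47·ln 46 − 161.1 = 99.47·3.8286 − 161.1 = 219.735.
Rounded: 220.

220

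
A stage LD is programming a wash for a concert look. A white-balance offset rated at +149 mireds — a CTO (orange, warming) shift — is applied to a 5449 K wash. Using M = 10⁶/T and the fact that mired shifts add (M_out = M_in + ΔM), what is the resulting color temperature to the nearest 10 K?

3010 K

M_in = 10⁶/5449 = 183.52 mireds.
M_out = 183.52 + (+149) = 332.52 mireds.
T_out = 10⁶/332.52 = 3007.3 K → 3010 K.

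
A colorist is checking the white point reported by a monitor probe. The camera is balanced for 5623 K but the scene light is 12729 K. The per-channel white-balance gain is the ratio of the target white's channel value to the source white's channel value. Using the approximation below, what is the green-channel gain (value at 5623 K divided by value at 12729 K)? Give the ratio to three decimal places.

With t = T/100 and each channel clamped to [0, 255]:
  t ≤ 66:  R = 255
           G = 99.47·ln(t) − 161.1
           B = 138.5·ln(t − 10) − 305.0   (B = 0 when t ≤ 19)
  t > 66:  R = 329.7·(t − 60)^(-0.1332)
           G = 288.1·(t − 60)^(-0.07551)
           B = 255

1.143

At 12729 K (t = 127.29):
  G = 288.1·(127.29 − 60)^(-0.07551) = 288.1·67.29^(-0.07551) = 288.1·0.72773 = 209.660.
At 5623 K (t = 56.23):
  G = 99.47·ln 56.23 − 161.1 = 99.47·4.0295 − 161.1 = 239.709.
Gain = 239.709 / 209.660 = 1.1433 → 1.143.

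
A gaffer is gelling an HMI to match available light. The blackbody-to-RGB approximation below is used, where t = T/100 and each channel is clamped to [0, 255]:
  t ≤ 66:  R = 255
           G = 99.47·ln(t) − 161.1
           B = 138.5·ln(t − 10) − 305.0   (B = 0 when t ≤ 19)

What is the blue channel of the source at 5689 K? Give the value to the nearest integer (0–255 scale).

228

t = 5689/100 = 56.89; the t ≤ 66 branch applies.
B = 138.5·ln(56.89 − 10) − 305.0 = 138.5·ln 46.89 − 305.0 = 138.5·3.8478 − 305.0 = 227.921.
Rounded: 228.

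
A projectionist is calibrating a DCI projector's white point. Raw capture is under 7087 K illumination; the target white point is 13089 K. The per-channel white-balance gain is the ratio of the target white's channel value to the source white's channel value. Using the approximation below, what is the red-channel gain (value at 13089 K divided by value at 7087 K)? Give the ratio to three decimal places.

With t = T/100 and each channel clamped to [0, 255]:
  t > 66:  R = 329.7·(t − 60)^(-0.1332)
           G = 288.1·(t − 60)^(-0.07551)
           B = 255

0.779

At 7087 K (t = 70.87):
  R = 329.7·(70.87 − 60)^(-0.1332) = 329.7·10.87^(-0.1332) = 329.7·0.72774 = 239.935.
At 13089 K (t = 130.89):
  R = 329.7·(130.89 − 60)^(-0.1332) = 329.7·70.89^(-0.1332) = 329.7·0.56689 = 186.905.
Gain = 186.905 / 239.935 = 0.7790 → 0.779.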